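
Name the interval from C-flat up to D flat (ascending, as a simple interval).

The letter names run C→D, a span of 1 letter step, so the interval is some kind of second.
Cb to Db is 2 semitones. A major second is 2, so 2 makes it major.

major second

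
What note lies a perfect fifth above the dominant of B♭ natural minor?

C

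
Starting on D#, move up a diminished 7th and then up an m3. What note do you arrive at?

Eb

A diminished seventh up from D# is C (letter C, 9 semitones up).
A minor third up from C is Eb (letter E, 3 semitones up).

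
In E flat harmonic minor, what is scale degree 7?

D

Degree 7 takes the letter 6 steps above E, which is D.
In harmonic minor, degree 7 sits 11 semitones above the tonic. Eb + 11 semitones is pitch class 2, spelled on D as D.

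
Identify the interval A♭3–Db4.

Counting letters A–B–C–D gives a fourth.
Ab→Db = 5 semitones, exactly the perfect fourth.

perfect fourth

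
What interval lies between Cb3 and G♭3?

The letter names run C→G, a span of 4 letter steps, so the interval is some kind of fifth.
Cb to Gb is 7 semitones. A perfect fifth is 7, so 7 makes it perfect.

perfect fifth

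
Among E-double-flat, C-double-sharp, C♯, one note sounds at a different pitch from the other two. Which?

In 12-tone equal temperament, enharmonic equivalents share a pitch class. Ebb is pitch class 2; C## is pitch class 2; C# is pitch class 1.
Ebb and C## share pitch class 2, while C# is pitch class 1.

C#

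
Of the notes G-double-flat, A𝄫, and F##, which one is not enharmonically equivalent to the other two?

In 12-tone equal temperament, enharmonic equivalents share a pitch class. Gbb is pitch class 5; Abb is pitch class 7; F## is pitch class 7.
Abb and F## share pitch class 7, while Gbb is pitch class 5.

Gbb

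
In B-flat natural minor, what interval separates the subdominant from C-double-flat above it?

diminished sixth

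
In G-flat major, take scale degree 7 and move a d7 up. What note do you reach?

Scale degree 7 of Gb major is F.
A diminished seventh (9 semitones) above F lands on the letter E, giving Ebb.

Ebb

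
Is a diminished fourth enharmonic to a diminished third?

No

A diminished fourth spans 4 semitones; a diminished third spans 2.
The spans differ, so they are not enharmonic equivalents.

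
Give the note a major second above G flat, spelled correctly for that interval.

Ab

G up a major second is A, so the target letter is A.
From Gb, a major second is 2 semitones up: Ab.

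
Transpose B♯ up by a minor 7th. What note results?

B up a major seventh is A#, so the target letter is A.
From B#, a minor seventh is 10 semitones up: A#.

A#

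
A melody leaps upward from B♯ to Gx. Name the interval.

The letter names run B→G, a span of 5 letter steps, so the interval is some kind of sixth.
B# to G## is 9 semitones. A major sixth is 9, so 9 makes it major.

major sixth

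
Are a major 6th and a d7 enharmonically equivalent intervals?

A major sixth spans 9 semitones; a diminished seventh spans 9.
They are enharmonically equivalent.

Yes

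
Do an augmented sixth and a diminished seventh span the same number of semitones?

An augmented sixth spans 10 semitones; a diminished seventh spans 9.
The spans differ, so they are not enharmonic equivalents.

No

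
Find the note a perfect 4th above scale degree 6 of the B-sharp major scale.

Scale degree 6 of B# major is G##.
A perfect fourth (5 semitones) above G## lands on the letter C, giving C##.

C##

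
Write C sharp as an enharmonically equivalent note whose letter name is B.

Plain B sits 2 semitones below C#, so on the letter B the same pitch needs a double sharp: B##.

B##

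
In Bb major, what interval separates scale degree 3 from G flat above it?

diminished fourth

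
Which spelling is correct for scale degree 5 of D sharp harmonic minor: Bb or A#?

A#

Each scale degree takes a distinct letter name. Degree 5 of a scale on D must use the letter A.
A# and Bb are enharmonically the same pitch, but only A# uses the letter A, so it is the correct spelling here.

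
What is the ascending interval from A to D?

perfect fourth

Counting letters A–B–C–D gives a fourth.
A→D = 5 semitones, exactly the perfect fourth.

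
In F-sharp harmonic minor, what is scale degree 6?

D

Degree 6 takes the letter 5 steps above F, which is D.
In harmonic minor, degree 6 sits 8 semitones above the tonic. F# + 8 semitones is pitch class 2, spelled on D as D.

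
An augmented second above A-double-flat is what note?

A up a major second is B, so the target letter is B.
From Abb, an augmented second is 3 semitones up: Bb.

Bb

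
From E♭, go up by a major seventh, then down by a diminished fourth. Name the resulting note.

A#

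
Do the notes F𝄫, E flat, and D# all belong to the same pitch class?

Yes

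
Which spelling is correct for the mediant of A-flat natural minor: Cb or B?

Cb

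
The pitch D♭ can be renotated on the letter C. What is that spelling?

Plain C sits 1 semitone below Db, so on the letter C the same pitch needs a sharp: C#.

C#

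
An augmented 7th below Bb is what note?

Cbb

A seventh below B lands on the letter C.
An augmented seventh spans 12 semitones, so Bb moves to pitch class 10. On the letter C that is Cbb.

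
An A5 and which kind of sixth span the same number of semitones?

An augmented fifth spans 8 semitones.
A sixth spanning 8 semitones is minor (the major sixth is 9).

minor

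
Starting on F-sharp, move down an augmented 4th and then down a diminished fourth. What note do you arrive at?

G#

An augmented fourth down from F# is C (letter C, 6 semitones down).
A diminished fourth down from C is G# (letter G, 4 semitones down).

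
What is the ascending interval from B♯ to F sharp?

diminished fifth

The letter names run B→F, a span of 4 letter steps, so the interval is some kind of fifth.
B# to F# is 6 semitones. A perfect fifth is 7, so 6 makes it diminished.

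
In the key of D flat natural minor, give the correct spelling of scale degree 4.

Degree 4 takes the letter 3 steps above D, which is G.
In natural minor, degree 4 sits 5 semitones above the tonic. Db + 5 semitones is pitch class 6, spelled on G as Gb.

Gb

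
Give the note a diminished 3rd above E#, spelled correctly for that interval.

G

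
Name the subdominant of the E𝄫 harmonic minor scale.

Degree 4 takes the letter 3 steps above E, which is A.
In harmonic minor, degree 4 sits 5 semitones above the tonic. Ebb + 5 semitones is pitch class 7, spelled on A as Abb.

Abb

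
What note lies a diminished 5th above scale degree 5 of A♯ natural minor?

Scale degree 5 of A# natural minor is E#.
A diminished fifth (6 semitones) above E# lands on the letter B, giving B.

B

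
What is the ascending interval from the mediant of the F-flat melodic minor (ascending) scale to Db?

The mediant of Fb melodic minor (ascending) is Abb.
Abb up to Db: letters A→D make it a fourth; 6 semitones makes it augmented.

augmented fourth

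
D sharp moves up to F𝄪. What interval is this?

The letter names run D→F, a span of 2 letter steps, so the interval is some kind of third.
D# to F## is 4 semitones. A major third is 4, so 4 makes it major.

major third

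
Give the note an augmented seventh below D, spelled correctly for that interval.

Ebb

D down a major seventh is Eb, so the target letter is E.
From D, an augmented seventh is 12 semitones down: Ebb.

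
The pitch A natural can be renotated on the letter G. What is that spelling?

A is pitch class 9. The letter G alone is pitch class 7.
To reach pitch class 9 from G requires an offset of +2 semitones, i.e. double sharp: G##.

G##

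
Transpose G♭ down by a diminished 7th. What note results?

A

A seventh below G lands on the letter A.
A diminished seventh spans 9 semitones, so Gb moves to pitch class 9. On the letter A that is A.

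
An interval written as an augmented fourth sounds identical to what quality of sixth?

doubly diminished

An augmented fourth spans 6 semitones.
A sixth spanning 6 semitones is doubly diminished (the major sixth is 9).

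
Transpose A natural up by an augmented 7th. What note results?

G##

A up a major seventh is G#, so the target letter is G.
From A, an augmented seventh is 12 semitones up: G##.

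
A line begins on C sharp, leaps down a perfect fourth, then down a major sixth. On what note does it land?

B

A perfect fourth down from C# is G# (letter G, 5 semitones down).
A major sixth down from G# is B (letter B, 9 semitones down).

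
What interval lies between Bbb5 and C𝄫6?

Counting letters B–C gives a second.
Bbb→Cbb = 1 semitone, 1 narrower than the major second (2), so minor.

minor second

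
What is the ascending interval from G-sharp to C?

The letter names run G→C, a span of 3 letter steps, so the interval is some kind of fourth.
G# to C is 4 semitones. A perfect fourth is 5, so 4 makes it diminished.

diminished fourth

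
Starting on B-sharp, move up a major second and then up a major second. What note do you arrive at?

D##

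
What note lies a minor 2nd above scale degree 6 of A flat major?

Scale degree 6 of Ab major is F.
A minor second (1 semitone) above F lands on the letter G, giving Gb.

Gb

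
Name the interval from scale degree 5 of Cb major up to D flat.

perfect fifth

Scale degree 5 of Cb major is Gb.
Gb up to Db: letters G→D make it a fifth; 7 semitones makes it perfect.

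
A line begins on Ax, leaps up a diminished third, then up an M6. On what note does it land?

A#

A diminished third up from A## is C# (letter C, 2 semitones up).
A major sixth up from C# is A# (letter A, 9 semitones up).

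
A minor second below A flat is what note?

G

A second below A lands on the letter G.
A minor second spans 1 semitone, so Ab moves to pitch class 7. On the letter G that is G.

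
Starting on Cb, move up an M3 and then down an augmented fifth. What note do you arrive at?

A major third up from Cb is Eb (letter E, 4 semitones up).
An augmented fifth down from Eb is Abb (letter A, 8 semitones down).

Abb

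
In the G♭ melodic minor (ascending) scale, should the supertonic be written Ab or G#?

Ab

Each scale degree takes a distinct letter name. Degree 2 of a scale on G must use the letter A.
Ab and G# are enharmonically the same pitch, but only Ab uses the letter A, so it is the correct spelling here.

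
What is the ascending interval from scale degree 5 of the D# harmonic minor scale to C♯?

Scale degree 5 of D# harmonic minor is A#.
A# up to C#: letters A→C make it a third; 3 semitones makes it minor.

minor third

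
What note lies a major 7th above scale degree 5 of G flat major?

C

Scale degree 5 of Gb major is Db.
A major seventh (11 semitones) above Db lands on the letter C, giving C.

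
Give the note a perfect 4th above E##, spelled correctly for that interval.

A##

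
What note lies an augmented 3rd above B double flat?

B up a major third is D#, so the target letter is D.
From Bbb, an augmented third is 5 semitones up: D.

D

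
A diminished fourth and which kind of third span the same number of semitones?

A diminished fourth spans 4 semitones.
A third spanning 4 semitones is major (the major third is 4).

major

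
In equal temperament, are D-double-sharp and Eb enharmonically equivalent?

No

D## is pitch class 4; Eb is pitch class 3.
The pitch classes differ (4 vs. 3), so they are not enharmonic equivalents.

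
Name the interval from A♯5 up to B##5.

augmented second

Counting letters A–B gives a second.
A#→B## = 3 semitones, 1 wider than the major second (2), so augmented.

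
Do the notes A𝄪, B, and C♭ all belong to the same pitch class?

Yes

A## = pitch class 11 and B = pitch class 11 and Cb = pitch class 11 — the same pitch class, so they are enharmonic equivalents.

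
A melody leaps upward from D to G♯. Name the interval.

augmented fourth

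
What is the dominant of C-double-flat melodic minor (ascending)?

Gbb

Degree 5 takes the letter 4 steps above C, which is G.
In melodic minor (ascending), degree 5 sits 7 semitones above the tonic. Cbb + 7 semitones is pitch class 5, spelled on G as Gbb.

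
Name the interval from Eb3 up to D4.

major seventh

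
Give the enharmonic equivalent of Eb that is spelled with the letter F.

Fbb

Eb is pitch class 3. The letter F alone is pitch class 5.
To reach pitch class 3 from F requires an offset of -2 semitones, i.e. double flat: Fbb.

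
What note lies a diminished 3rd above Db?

Fbb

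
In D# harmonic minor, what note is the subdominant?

G#

Degree 4 takes the letter 3 steps above D, which is G.
In harmonic minor, degree 4 sits 5 semitones above the tonic. D# + 5 semitones is pitch class 8, spelled on G as G#.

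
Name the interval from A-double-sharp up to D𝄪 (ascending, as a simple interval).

perfect fourth

Counting letters A–B–C–D gives a fourth.
A##→D## = 5 semitones, exactly the perfect fourth.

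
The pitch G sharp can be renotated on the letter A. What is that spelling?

Ab

Plain A sits 1 semitone above G#, so on the letter A the same pitch needs a flat: Ab.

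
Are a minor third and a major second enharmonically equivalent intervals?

No

A minor third spans 3 semitones; a major second spans 2.
The spans differ, so they are not enharmonic equivalents.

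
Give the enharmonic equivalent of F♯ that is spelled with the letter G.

F# is pitch class 6. The letter G alone is pitch class 7.
To reach pitch class 6 from G requires an offset of -1 semitone, i.e. flat: Gb.

Gb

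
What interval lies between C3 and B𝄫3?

The letter names run C→B, a span of 6 letter steps, so the interval is some kind of seventh.
C to Bbb is 9 semitones. A major seventh is 11, so 9 makes it diminished.

diminished seventh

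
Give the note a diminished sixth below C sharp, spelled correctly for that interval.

E##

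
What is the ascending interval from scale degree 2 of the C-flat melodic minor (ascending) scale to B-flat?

Scale degree 2 of Cb melodic minor (ascending) is Db.
Db up to Bb: letters D→B make it a sixth; 9 semitones makes it major.

major sixth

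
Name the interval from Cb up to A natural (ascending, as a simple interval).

augmented sixth

Counting letters C–D–E–F–G–A gives a sixth.
Cb→A = 10 semitones, 1 wider than the major sixth (9), so augmented.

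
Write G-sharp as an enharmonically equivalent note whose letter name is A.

Plain A sits 1 semitone above G#, so on the letter A the same pitch needs a flat: Ab.

Ab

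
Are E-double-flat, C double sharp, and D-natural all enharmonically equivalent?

Ebb is pitch class 2; C## is pitch class 2; D is pitch class 2.
All spellings map to pitch class 2, so they are enharmonically equivalent.

Yes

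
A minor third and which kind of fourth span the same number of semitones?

doubly diminished

A minor third spans 3 semitones.
A fourth spanning 3 semitones is doubly diminished (the perfect fourth is 5).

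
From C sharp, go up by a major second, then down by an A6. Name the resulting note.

F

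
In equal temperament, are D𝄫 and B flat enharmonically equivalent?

Dbb is pitch class 0; Bb is pitch class 10.
The pitch classes differ (0 vs. 10), so they are not enharmonic equivalents.

No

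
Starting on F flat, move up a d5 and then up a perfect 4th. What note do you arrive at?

Fbb

A diminished fifth up from Fb is Cbb (letter C, 6 semitones up).
A perfect fourth up from Cbb is Fbb (letter F, 5 semitones up).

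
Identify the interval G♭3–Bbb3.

Counting letters G–A–B gives a third.
Gb→Bbb = 3 semitones, 1 narrower than the major third (4), so minor.

minor third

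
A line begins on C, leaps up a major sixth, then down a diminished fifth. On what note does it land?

A major sixth up from C is A (letter A, 9 semitones up).
A diminished fifth down from A is D# (letter D, 6 semitones down).

D#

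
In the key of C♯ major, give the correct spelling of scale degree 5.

Degree 5 takes the letter 4 steps above C, which is G.
In major, degree 5 sits 7 semitones above the tonic. C# + 7 semitones is pitch class 8, spelled on G as G#.

G#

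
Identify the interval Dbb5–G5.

doubly augmented fourth

The letter names run D→G, a span of 3 letter steps, so the interval is some kind of fourth.
Dbb to G is 7 semitones. A perfect fourth is 5, so 7 makes it doubly augmented.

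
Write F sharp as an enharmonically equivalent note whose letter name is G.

Plain G sits 1 semitone above F#, so on the letter G the same pitch needs a flat: Gb.

Gb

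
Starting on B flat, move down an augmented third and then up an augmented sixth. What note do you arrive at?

An augmented third down from Bb is Gbb (letter G, 5 semitones down).
An augmented sixth up from Gbb is Eb (letter E, 10 semitones up).

Eb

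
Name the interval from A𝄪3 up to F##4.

The letter names run A→F, a span of 5 letter steps, so the interval is some kind of sixth.
A## to F## is 8 semitones. A major sixth is 9, so 8 makes it minor.

minor sixth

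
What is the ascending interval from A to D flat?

diminished fourth

The letter names run A→D, a span of 3 letter steps, so the interval is some kind of fourth.
A to Db is 4 semitones. A perfect fourth is 5, so 4 makes it diminished.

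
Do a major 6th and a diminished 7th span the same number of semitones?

A major sixth spans 9 semitones; a diminished seventh spans 9.
They are enharmonically equivalent.

Yes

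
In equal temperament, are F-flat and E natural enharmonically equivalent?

Fb = pitch class 4 and E = pitch class 4 — the same pitch class, so they are enharmonic equivalents.

Yes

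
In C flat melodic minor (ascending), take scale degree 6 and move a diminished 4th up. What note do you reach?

Dbb

Scale degree 6 of Cb melodic minor (ascending) is Ab.
A diminished fourth (4 semitones) above Ab lands on the letter D, giving Dbb.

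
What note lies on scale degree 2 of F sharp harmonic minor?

G#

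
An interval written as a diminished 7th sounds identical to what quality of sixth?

major

A diminished seventh spans 9 semitones.
A sixth spanning 9 semitones is major (the major sixth is 9).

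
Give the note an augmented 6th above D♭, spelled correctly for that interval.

D up a major sixth is B, so the target letter is B.
From Db, an augmented sixth is 10 semitones up: B.

B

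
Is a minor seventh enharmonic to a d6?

No

A minor seventh spans 10 semitones; a diminished sixth spans 7.
The spans differ, so they are not enharmonic equivalents.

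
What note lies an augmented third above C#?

C up a major third is E, so the target letter is E.
From C#, an augmented third is 5 semitones up: E##.

E##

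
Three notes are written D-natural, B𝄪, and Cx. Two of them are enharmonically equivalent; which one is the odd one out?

In 12-tone equal temperament, enharmonic equivalents share a pitch class. D is pitch class 2; B## is pitch class 1; C## is pitch class 2.
D and C## share pitch class 2, while B## is pitch class 1.

B##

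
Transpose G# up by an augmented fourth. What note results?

G up a perfect fourth is C, so the target letter is C.
From G#, an augmented fourth is 6 semitones up: C##.

C##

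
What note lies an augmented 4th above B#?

E##

B up a perfect fourth is E, so the target letter is E.
From B#, an augmented fourth is 6 semitones up: E##.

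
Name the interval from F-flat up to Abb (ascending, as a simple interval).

minor third

The letter names run F→A, a span of 2 letter steps, so the interval is some kind of third.
Fb to Abb is 3 semitones. A major third is 4, so 3 makes it minor.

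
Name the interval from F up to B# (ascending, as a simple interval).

Counting letters F–G–A–B gives a fourth.
F→B# = 7 semitones, 2 wider than the perfect fourth (5), so doubly augmented.

doubly augmented fourth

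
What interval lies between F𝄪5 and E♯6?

The letter names run F→E, a span of 6 letter steps, so the interval is some kind of seventh.
F## to E# is 10 semitones. A major seventh is 11, so 10 makes it minor.

minor seventh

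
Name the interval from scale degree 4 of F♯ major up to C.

Scale degree 4 of F# major is B.
B up to C: letters B→C make it a second; 1 semitone makes it minor.

minor second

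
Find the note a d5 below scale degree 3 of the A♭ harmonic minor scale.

Scale degree 3 of Ab harmonic minor is Cb.
A diminished fifth (6 semitones) below Cb lands on the letter F, giving F.

F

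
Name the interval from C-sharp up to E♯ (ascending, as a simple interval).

major third

Counting letters C–D–E gives a third.
C#→E# = 4 semitones, exactly the major third.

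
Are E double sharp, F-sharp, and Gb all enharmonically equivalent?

Yes

E## = pitch class 6 and F# = pitch class 6 and Gb = pitch class 6 — the same pitch class, so they are enharmonic equivalents.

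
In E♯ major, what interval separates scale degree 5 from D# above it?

Scale degree 5 of E# major is B#.
B# up to D#: letters B→D make it a third; 3 semitones makes it minor.

minor third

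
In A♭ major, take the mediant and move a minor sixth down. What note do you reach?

E

The mediant of Ab major is C.
A minor sixth (8 semitones) below C lands on the letter E, giving E.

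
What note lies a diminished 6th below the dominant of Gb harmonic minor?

F#

The dominant of Gb harmonic minor is Db.
A diminished sixth (7 semitones) below Db lands on the letter F, giving F#.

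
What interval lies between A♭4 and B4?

The letter names run A→B, a span of 1 letter step, so the interval is some kind of second.
Ab to B is 3 semitones. A major second is 2, so 3 makes it augmented.

augmented second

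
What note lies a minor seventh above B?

A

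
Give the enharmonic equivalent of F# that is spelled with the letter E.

E##

Plain E sits 2 semitones below F#, so on the letter E the same pitch needs a double sharp: E##.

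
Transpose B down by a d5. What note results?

E#

A fifth below B lands on the letter E.
A diminished fifth spans 6 semitones, so B moves to pitch class 5. On the letter E that is E#.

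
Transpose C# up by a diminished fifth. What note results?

G

A fifth above C lands on the letter G.
A diminished fifth spans 6 semitones, so C# moves to pitch class 7. On the letter G that is G.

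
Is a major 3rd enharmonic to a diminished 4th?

A major third spans 4 semitones; a diminished fourth spans 4.
They are enharmonically equivalent.

Yes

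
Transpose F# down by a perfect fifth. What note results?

B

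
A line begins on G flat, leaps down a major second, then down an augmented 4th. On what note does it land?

Cbb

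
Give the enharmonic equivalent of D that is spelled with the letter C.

C##

Plain C sits 2 semitones below D, so on the letter C the same pitch needs a double sharp: C##.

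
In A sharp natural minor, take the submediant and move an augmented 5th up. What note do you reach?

C##

The submediant of A# natural minor is F#.
An augmented fifth (8 semitones) above F# lands on the letter C, giving C##.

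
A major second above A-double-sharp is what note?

B##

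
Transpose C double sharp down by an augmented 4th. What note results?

G#

A fourth below C lands on the letter G.
An augmented fourth spans 6 semitones, so C## moves to pitch class 8. On the letter G that is G#.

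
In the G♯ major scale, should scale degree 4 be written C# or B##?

C#

Each scale degree takes a distinct letter name. Degree 4 of a scale on G must use the letter C.
C# and B## are enharmonically the same pitch, but only C# uses the letter C, so it is the correct spelling here.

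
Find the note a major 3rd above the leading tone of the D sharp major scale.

E##

The leading tone of D# major is C##.
A major third (4 semitones) above C## lands on the letter E, giving E##.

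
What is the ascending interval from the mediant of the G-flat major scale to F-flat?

diminished fifth

The mediant of Gb major is Bb.
Bb up to Fb: letters B→F make it a fifth; 6 semitones makes it diminished.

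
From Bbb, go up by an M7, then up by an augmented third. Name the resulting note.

C#

A major seventh up from Bbb is Ab (letter A, 11 semitones up).
An augmented third up from Ab is C# (letter C, 5 semitones up).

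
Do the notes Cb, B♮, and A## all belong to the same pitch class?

Yes

Cb = pitch class 11 and B = pitch class 11 and A## = pitch class 11 — the same pitch class, so they are enharmonic equivalents.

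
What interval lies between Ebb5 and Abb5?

Counting letters E–F–G–A gives a fourth.
Ebb→Abb = 5 semitones, exactly the perfect fourth.

perfect fourth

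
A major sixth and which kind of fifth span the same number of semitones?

doubly augmented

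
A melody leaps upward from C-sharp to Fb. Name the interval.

doubly diminished fourth

The letter names run C→F, a span of 3 letter steps, so the interval is some kind of fourth.
C# to Fb is 3 semitones. A perfect fourth is 5, so 3 makes it doubly diminished.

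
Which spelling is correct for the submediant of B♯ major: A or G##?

G##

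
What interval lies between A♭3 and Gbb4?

The letter names run A→G, a span of 6 letter steps, so the interval is some kind of seventh.
Ab to Gbb is 9 semitones. A major seventh is 11, so 9 makes it diminished.

diminished seventh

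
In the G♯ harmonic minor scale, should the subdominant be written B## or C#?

Each scale degree takes a distinct letter name. Degree 4 of a scale on G must use the letter C.
C# and B## are enharmonically the same pitch, but only C# uses the letter C, so it is the correct spelling here.

C#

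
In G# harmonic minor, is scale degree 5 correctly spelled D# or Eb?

Each scale degree takes a distinct letter name. Degree 5 of a scale on G must use the letter D.
D# and Eb are enharmonically the same pitch, but only D# uses the letter D, so it is the correct spelling here.

D#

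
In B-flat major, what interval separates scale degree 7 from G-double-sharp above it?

augmented seventh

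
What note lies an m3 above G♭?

Bbb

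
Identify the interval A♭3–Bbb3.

minor second

Counting letters A–B gives a second.
Ab→Bbb = 1 semitone, 1 narrower than the major second (2), so minor.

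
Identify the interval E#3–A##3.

augmented fourth

The letter names run E→A, a span of 3 letter steps, so the interval is some kind of fourth.
E# to A## is 6 semitones. A perfect fourth is 5, so 6 makes it augmented.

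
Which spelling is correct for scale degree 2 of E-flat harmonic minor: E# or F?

Each scale degree takes a distinct letter name. Degree 2 of a scale on E must use the letter F.
F and E# are enharmonically the same pitch, but only F uses the letter F, so it is the correct spelling here.

F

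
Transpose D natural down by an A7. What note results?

Ebb

D down a major seventh is Eb, so the target letter is E.
From D, an augmented seventh is 12 semitones down: Ebb.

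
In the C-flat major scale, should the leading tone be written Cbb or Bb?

Bb

Each scale degree takes a distinct letter name. Degree 7 of a scale on C must use the letter B.
Bb and Cbb are enharmonically the same pitch, but only Bb uses the letter B, so it is the correct spelling here.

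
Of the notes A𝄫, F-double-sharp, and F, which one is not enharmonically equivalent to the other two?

F

In 12-tone equal temperament, enharmonic equivalents share a pitch class. Abb is pitch class 7; F## is pitch class 7; F is pitch class 5.
Abb and F## share pitch class 7, while F is pitch class 5.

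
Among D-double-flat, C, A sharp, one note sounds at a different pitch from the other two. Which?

In 12-tone equal temperament, enharmonic equivalents share a pitch class. Dbb is pitch class 0; C is pitch class 0; A# is pitch class 10.
Dbb and C share pitch class 0, while A# is pitch class 10.

A#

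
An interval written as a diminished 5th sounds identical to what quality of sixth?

A diminished fifth spans 6 semitones.
A sixth spanning 6 semitones is doubly diminished (the major sixth is 9).

doubly diminished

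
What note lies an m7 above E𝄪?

E up a major seventh is D#, so the target letter is D.
From E##, a minor seventh is 10 semitones up: D##.

D##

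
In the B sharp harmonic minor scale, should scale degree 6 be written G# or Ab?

G#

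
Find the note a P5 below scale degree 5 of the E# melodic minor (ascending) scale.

Scale degree 5 of E# melodic minor (ascending) is B#.
A perfect fifth (7 semitones) below B# lands on the letter E, giving E#.

E#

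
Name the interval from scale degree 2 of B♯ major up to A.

diminished sixth

Scale degree 2 of B# major is C##.
C## up to A: letters C→A make it a sixth; 7 semitones makes it diminished.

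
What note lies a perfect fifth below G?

A fifth below G lands on the letter C.
A perfect fifth spans 7 semitones, so G moves to pitch class 0. On the letter C that is C.

C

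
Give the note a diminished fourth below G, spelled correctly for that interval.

G down a perfect fourth is D, so the target letter is D.
From G, a diminished fourth is 4 semitones down: D#.

D#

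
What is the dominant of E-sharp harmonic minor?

B#

Degree 5 takes the letter 4 steps above E, which is B.
In harmonic minor, degree 5 sits 7 semitones above the tonic. E# + 7 semitones is pitch class 0, spelled on B as B#.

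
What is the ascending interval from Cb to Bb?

major seventh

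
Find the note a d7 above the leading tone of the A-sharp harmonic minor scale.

F#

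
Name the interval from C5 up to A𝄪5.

Counting letters C–D–E–F–G–A gives a sixth.
C→A## = 11 semitones, 2 wider than the major sixth (9), so doubly augmented.

doubly augmented sixth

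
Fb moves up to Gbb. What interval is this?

minor second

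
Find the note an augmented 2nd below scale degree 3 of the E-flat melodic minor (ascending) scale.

Scale degree 3 of Eb melodic minor (ascending) is Gb.
An augmented second (3 semitones) below Gb lands on the letter F, giving Fbb.

Fbb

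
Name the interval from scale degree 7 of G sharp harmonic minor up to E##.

Scale degree 7 of G# harmonic minor is F##.
F## up to E##: letters F→E make it a seventh; 11 semitones makes it major.

major seventh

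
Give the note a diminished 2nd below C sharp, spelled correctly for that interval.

A second below C lands on the letter B.
A diminished second spans 0 semitones, so C# moves to pitch class 1. On the letter B that is B##.

B##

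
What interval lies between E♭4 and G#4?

Counting letters E–F–G gives a third.
Eb→G# = 5 semitones, 1 wider than the major third (4), so augmented.

augmented third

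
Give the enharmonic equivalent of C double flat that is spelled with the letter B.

Cbb is pitch class 10. The letter B alone is pitch class 11.
To reach pitch class 10 from B requires an offset of -1 semitone, i.e. flat: Bb.

Bb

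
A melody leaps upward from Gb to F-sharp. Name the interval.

Counting letters G–A–B–C–D–E–F gives a seventh.
Gb→F# = 12 semitones, 1 wider than the major seventh (11), so augmented.

augmented seventh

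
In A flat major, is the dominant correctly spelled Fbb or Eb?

Each scale degree takes a distinct letter name. Degree 5 of a scale on A must use the letter E.
Eb and Fbb are enharmonically the same pitch, but only Eb uses the letter E, so it is the correct spelling here.

Eb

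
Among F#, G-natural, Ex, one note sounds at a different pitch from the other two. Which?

In 12-tone equal temperament, enharmonic equivalents share a pitch class. F# is pitch class 6; G is pitch class 7; E## is pitch class 6.
F# and E## share pitch class 6, while G is pitch class 7.

G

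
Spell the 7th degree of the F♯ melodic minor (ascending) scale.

The F# melodic minor (ascending) scale runs F# G# A B C# D# E#.
Degree 7 is E#.

E#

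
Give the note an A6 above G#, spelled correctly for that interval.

G up a major sixth is E, so the target letter is E.
From G#, an augmented sixth is 10 semitones up: E##.

E##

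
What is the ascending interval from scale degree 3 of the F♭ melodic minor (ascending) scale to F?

augmented sixth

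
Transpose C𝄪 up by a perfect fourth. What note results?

F##

A fourth above C lands on the letter F.
A perfect fourth spans 5 semitones, so C## moves to pitch class 7. On the letter F that is F##.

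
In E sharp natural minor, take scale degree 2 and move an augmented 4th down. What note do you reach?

Scale degree 2 of E# natural minor is F##.
An augmented fourth (6 semitones) below F## lands on the letter C, giving C#.

C#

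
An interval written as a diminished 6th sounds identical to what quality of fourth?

A diminished sixth spans 7 semitones.
A fourth spanning 7 semitones is doubly augmented (the perfect fourth is 5).

doubly augmented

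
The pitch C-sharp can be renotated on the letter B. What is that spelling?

B##

Plain B sits 2 semitones below C#, so on the letter B the same pitch needs a double sharp: B##.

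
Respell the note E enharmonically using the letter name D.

E is pitch class 4. The letter D alone is pitch class 2.
To reach pitch class 4 from D requires an offset of +2 semitones, i.e. double sharp: D##.

D##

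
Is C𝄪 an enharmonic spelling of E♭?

No

C## is pitch class 2; Eb is pitch class 3.
The pitch classes differ (2 vs. 3), so they are not enharmonic equivalents.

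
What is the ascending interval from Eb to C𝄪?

doubly augmented sixth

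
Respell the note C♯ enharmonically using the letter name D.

Plain D sits 1 semitone above C#, so on the letter D the same pitch needs a flat: Db.

Db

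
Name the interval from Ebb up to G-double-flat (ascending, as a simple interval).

minor third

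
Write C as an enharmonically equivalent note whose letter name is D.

C is pitch class 0. The letter D alone is pitch class 2.
To reach pitch class 0 from D requires an offset of -2 semitones, i.e. double flat: Dbb.

Dbb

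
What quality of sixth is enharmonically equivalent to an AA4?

diminished

A doubly augmented fourth spans 7 semitones.
A sixth spanning 7 semitones is diminished (the major sixth is 9).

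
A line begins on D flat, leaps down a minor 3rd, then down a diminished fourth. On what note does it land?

F#

A minor third down from Db is Bb (letter B, 3 semitones down).
A diminished fourth down from Bb is F# (letter F, 4 semitones down).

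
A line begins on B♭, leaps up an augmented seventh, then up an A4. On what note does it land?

D##

An augmented seventh up from Bb is A# (letter A, 12 semitones up).
An augmented fourth up from A# is D## (letter D, 6 semitones up).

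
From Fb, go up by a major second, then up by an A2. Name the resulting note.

A major second up from Fb is Gb (letter G, 2 semitones up).
An augmented second up from Gb is A (letter A, 3 semitones up).

A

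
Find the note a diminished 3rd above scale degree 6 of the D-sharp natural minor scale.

Scale degree 6 of D# natural minor is B.
A diminished third (2 semitones) above B lands on the letter D, giving Db.

Db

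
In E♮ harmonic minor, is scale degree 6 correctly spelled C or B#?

C

Each scale degree takes a distinct letter name. Degree 6 of a scale on E must use the letter C.
C and B# are enharmonically the same pitch, but only C uses the letter C, so it is the correct spelling here.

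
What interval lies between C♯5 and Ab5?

Counting letters C–D–E–F–G–A gives a sixth.
C#→Ab = 7 semitones, 2 narrower than the major sixth (9), so diminished.

diminished sixth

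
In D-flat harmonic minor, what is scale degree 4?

Gb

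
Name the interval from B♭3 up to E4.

augmented fourth

The letter names run B→E, a span of 3 letter steps, so the interval is some kind of fourth.
Bb to E is 6 semitones. A perfect fourth is 5, so 6 makes it augmented.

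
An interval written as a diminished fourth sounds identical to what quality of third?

major

A diminished fourth spans 4 semitones.
A third spanning 4 semitones is major (the major third is 4).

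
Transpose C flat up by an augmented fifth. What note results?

A fifth above C lands on the letter G.
An augmented fifth spans 8 semitones, so Cb moves to pitch class 7. On the letter G that is G.

G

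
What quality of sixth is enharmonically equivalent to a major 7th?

A major seventh spans 11 semitones.
A sixth spanning 11 semitones is doubly augmented (the major sixth is 9).

doubly augmented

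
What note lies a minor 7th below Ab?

A down a major seventh is Bb, so the target letter is B.
From Ab, a minor seventh is 10 semitones down: Bb.

Bb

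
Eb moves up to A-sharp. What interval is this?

doubly augmented fourth

The letter names run E→A, a span of 3 letter steps, so the interval is some kind of fourth.
Eb to A# is 7 semitones. A perfect fourth is 5, so 7 makes it doubly augmented.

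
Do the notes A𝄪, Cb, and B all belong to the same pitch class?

Yes

A## = pitch class 11 and Cb = pitch class 11 and B = pitch class 11 — the same pitch class, so they are enharmonic equivalents.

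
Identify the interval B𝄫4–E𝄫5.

The letter names run B→E, a span of 3 letter steps, so the interval is some kind of fourth.
Bbb to Ebb is 5 semitones. A perfect fourth is 5, so 5 makes it perfect.

perfect fourth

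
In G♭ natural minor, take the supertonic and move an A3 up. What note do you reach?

C#

The supertonic of Gb natural minor is Ab.
An augmented third (5 semitones) above Ab lands on the letter C, giving C#.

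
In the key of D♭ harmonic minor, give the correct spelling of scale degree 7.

The Db harmonic minor scale runs Db Eb Fb Gb Ab Bbb C.
Degree 7 is C.

C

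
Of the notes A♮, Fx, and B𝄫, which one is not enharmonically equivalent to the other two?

F##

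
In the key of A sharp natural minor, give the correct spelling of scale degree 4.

D#

Degree 4 takes the letter 3 steps above A, which is D.
In natural minor, degree 4 sits 5 semitones above the tonic. A# + 5 semitones is pitch class 3, spelled on D as D#.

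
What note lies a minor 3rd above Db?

D up a major third is F#, so the target letter is F.
From Db, a minor third is 3 semitones up: Fb.

Fb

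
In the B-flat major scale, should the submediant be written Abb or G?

G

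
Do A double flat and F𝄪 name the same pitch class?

Abb = pitch class 7 and F## = pitch class 7 — the same pitch class, so they are enharmonic equivalents.

Yes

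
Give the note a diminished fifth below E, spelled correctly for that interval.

A fifth below E lands on the letter A.
A diminished fifth spans 6 semitones, so E moves to pitch class 10. On the letter A that is A#.

A#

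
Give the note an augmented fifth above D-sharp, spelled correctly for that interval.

A##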